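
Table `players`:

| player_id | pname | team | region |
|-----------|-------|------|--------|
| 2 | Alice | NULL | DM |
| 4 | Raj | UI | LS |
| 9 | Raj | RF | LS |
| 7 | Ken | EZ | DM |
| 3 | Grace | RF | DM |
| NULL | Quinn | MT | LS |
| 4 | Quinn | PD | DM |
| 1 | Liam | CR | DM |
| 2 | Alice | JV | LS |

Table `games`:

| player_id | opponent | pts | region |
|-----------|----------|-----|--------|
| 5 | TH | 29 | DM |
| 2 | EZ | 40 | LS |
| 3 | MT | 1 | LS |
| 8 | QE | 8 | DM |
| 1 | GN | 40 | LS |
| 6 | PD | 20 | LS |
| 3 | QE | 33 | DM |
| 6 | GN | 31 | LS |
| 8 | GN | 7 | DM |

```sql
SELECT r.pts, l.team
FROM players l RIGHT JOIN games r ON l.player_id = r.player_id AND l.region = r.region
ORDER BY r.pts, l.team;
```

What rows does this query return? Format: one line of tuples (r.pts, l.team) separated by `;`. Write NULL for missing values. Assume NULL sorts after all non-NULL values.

(1, NULL); (7, NULL); (8, NULL); (20, NULL); (29, NULL); (31, NULL); (33, RF); (40, JV); (40, NULL)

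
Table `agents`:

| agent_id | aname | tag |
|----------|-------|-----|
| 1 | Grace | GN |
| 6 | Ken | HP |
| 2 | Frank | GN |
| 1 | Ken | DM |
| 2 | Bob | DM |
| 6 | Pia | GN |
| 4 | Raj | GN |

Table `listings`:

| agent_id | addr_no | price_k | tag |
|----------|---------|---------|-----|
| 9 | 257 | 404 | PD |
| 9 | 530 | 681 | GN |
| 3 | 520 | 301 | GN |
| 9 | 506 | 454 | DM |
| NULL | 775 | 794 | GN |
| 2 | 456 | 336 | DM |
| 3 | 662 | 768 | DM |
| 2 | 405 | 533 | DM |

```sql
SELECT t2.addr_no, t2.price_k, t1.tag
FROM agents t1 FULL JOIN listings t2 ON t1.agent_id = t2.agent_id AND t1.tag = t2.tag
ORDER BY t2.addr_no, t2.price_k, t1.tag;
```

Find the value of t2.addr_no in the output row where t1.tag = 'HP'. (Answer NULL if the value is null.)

NULL

FULL OUTER JOIN keeps every row from both sides; unmatched rows get NULL for the other side's columns.
Matching on t1.agent_id = t2.agent_id AND t1.tag = t2.tag. A NULL in a compared column never satisfies the condition.
- t1 (agent_id=1, tag=GN) has no partner → padded with NULL.
- t1 (agent_id=6, tag=HP) has no partner → padded with NULL.
- t1 (agent_id=2, tag=GN) has no partner → padded with NULL.
- t1 (agent_id=1, tag=DM) has no partner → padded with NULL.
- t1 (agent_id=2, tag=DM) pairs with 2 row(s) of t2.
- t1 (agent_id=6, tag=GN) has no partner → padded with NULL.
- t1 (agent_id=4, tag=GN) has no partner → padded with NULL.
- plus 6 unmatched t2 row(s), each kept with NULL t1 columns.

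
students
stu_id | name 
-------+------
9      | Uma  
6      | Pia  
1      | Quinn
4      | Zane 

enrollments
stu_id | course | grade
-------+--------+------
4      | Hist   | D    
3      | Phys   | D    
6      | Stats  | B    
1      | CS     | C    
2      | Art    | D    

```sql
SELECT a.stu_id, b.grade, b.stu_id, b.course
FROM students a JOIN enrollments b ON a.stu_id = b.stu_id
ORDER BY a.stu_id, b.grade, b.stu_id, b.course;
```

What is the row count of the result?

INNER JOIN keeps only pairs where the ON condition holds.
Matching on a.stu_id = b.stu_id.
Matched pairs: 3.
Total: 3 rows.

3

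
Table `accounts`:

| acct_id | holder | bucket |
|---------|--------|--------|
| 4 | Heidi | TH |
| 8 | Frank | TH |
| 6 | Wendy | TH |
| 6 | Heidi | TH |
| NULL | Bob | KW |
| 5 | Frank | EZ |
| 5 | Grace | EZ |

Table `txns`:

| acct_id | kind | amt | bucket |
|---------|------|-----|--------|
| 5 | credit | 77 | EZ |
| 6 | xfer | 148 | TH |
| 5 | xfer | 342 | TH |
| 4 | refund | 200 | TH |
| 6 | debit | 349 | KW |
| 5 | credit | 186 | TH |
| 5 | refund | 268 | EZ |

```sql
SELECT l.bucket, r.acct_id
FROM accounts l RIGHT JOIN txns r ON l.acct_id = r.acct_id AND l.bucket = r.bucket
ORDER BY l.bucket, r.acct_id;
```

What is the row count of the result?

RIGHT JOIN keeps every row from `txns`; unmatched rows get NULL for `accounts`'s columns.
Matching on l.acct_id = r.acct_id AND l.bucket = r.bucket. A NULL in a compared column never satisfies the condition.
- acct_id=4, bucket=TH: 1 matching r row(s), so 1 row(s) emitted.
- acct_id=8, bucket=TH: no matching r row.
- acct_id=6, bucket=TH: 1 matching r row(s), so 1 row(s) emitted.
- acct_id=6, bucket=TH: 1 matching r row(s), so 1 row(s) emitted.
- acct_id=NULL, bucket=KW: no matching r row.
- acct_id=5, bucket=EZ: 2 matching r row(s), so 2 row(s) emitted.
- acct_id=5, bucket=EZ: 2 matching r row(s), so 2 row(s) emitted.
- plus 3 unmatched r row(s), each kept with NULL l columns.
Total: 7 matched + 3 padded = 10 rows.

10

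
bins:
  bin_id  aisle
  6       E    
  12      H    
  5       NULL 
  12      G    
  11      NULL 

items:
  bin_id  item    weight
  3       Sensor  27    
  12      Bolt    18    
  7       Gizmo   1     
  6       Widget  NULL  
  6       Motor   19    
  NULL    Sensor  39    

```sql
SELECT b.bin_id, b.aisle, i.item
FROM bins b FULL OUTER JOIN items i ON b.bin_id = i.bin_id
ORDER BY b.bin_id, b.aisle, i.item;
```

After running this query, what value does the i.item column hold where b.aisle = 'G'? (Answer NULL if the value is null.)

FULL OUTER JOIN keeps every row from both sides; unmatched rows get NULL for the other side's columns.
Matching on b.bin_id = i.bin_id. A NULL in a compared column never satisfies the condition.
Matched pairs: 4; unmatched b rows kept: 2; unmatched i rows kept: 3.

Bolt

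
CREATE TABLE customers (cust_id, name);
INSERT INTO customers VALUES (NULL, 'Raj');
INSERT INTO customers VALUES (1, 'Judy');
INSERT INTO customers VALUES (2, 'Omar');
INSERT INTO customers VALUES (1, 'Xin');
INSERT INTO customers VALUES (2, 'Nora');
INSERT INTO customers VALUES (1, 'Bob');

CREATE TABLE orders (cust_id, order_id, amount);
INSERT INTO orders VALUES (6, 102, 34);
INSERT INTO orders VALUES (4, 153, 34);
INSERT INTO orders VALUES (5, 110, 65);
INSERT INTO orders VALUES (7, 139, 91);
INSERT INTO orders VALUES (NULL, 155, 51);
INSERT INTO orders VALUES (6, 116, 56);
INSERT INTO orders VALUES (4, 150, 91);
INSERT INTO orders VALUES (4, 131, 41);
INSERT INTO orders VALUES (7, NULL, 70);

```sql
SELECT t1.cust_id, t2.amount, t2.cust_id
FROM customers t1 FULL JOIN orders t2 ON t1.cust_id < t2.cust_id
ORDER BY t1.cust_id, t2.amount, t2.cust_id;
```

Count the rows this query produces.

42

FULL OUTER JOIN keeps every row from both sides; unmatched rows get NULL for the other side's columns.
Matching on t1.cust_id < t2.cust_id. A NULL in a compared column never satisfies the condition.
Matched pairs: 40; unmatched t1 rows kept: 1; unmatched t2 rows kept: 1.
Total: 40 matched + 2 padded = 42 rows.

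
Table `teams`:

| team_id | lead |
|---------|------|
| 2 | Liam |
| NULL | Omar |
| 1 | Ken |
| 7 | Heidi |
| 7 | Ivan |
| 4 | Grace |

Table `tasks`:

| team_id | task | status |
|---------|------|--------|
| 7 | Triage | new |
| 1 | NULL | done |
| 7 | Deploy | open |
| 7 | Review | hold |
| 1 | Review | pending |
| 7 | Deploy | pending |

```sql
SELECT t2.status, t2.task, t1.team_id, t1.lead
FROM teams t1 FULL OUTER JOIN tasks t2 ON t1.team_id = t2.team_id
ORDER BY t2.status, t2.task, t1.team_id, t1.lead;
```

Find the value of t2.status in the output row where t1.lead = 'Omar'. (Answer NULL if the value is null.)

NULL

FULL OUTER JOIN keeps every row from both sides; unmatched rows get NULL for the other side's columns.
Matching on t1.team_id = t2.team_id. A NULL in a compared column never satisfies the condition.
Matched pairs: 10; unmatched t1 rows kept: 3; unmatched t2 rows kept: 0.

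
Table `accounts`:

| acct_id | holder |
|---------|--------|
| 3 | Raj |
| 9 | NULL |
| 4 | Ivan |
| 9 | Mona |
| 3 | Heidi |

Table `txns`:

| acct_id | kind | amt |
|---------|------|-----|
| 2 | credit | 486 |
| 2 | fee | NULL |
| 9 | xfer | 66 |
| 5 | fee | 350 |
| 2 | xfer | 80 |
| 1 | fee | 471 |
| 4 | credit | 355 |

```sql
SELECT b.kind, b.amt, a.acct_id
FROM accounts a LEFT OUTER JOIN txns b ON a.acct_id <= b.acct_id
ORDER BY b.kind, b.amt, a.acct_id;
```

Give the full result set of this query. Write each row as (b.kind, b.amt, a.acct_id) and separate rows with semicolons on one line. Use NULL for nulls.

LEFT JOIN keeps every row from `accounts`; unmatched rows get NULL for `txns`'s columns.
Matching on a.acct_id <= b.acct_id.
Matched pairs: 11; unmatched a rows kept: 0.

(credit, 355, 3); (credit, 355, 3); (credit, 355, 4); (fee, 350, 3); (fee, 350, 3); (fee, 350, 4); (xfer, 66, 3); (xfer, 66, 3); (xfer, 66, 4); (xfer, 66, 9); (xfer, 66, 9)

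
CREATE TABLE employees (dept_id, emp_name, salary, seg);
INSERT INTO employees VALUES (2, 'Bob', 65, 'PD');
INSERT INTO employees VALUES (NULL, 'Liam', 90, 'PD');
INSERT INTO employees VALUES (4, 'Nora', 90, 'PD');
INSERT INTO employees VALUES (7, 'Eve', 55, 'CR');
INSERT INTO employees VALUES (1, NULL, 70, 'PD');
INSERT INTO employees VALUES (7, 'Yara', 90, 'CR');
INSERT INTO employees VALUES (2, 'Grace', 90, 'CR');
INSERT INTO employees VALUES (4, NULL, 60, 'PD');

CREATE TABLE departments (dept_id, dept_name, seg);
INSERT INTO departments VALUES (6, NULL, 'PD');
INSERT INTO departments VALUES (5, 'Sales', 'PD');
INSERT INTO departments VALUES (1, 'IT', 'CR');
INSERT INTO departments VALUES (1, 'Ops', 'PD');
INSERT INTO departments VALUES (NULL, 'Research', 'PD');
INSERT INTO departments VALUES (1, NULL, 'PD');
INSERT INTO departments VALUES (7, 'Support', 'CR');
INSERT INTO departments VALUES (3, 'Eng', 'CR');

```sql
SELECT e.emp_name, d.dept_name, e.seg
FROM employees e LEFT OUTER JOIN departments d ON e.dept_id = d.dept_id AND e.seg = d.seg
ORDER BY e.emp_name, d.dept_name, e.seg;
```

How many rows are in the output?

LEFT JOIN keeps every row from `employees`; unmatched rows get NULL for `departments`'s columns.
Matching on e.dept_id = d.dept_id AND e.seg = d.seg. A NULL in a compared column never satisfies the condition.
- dept_id=2, seg=PD: no d row matches, row kept with d columns NULL.
- dept_id=NULL, seg=PD: no d row matches, row kept with d columns NULL.
- dept_id=4, seg=PD: no d row matches, row kept with d columns NULL.
- dept_id=7, seg=CR: 1 matching d row(s), so 1 row(s) emitted.
- dept_id=1, seg=PD: 2 matching d row(s), so 2 row(s) emitted.
- dept_id=7, seg=CR: 1 matching d row(s), so 1 row(s) emitted.
- dept_id=2, seg=CR: no d row matches, row kept with d columns NULL.
- dept_id=4, seg=PD: no d row matches, row kept with d columns NULL.
Total: 4 matched + 5 padded = 9 rows.

9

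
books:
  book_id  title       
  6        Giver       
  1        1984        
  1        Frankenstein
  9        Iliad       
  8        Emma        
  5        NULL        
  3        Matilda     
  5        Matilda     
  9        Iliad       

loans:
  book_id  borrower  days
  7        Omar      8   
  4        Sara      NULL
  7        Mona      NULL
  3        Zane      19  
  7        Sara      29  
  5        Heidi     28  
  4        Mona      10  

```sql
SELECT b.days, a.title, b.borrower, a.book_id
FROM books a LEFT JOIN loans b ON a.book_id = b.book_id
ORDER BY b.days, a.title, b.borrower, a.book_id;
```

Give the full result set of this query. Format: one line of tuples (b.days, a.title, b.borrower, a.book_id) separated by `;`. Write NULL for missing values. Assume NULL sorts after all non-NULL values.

(19, Matilda, Zane, 3); (28, Matilda, Heidi, 5); (28, NULL, Heidi, 5); (NULL, 1984, NULL, 1); (NULL, Emma, NULL, 8); (NULL, Frankenstein, NULL, 1); (NULL, Giver, NULL, 6); (NULL, Iliad, NULL, 9); (NULL, Iliad, NULL, 9)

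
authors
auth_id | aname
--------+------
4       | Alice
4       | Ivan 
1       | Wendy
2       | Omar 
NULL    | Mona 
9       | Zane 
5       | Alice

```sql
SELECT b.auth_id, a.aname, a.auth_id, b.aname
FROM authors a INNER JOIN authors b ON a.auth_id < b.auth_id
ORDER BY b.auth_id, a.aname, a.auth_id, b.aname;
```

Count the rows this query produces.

14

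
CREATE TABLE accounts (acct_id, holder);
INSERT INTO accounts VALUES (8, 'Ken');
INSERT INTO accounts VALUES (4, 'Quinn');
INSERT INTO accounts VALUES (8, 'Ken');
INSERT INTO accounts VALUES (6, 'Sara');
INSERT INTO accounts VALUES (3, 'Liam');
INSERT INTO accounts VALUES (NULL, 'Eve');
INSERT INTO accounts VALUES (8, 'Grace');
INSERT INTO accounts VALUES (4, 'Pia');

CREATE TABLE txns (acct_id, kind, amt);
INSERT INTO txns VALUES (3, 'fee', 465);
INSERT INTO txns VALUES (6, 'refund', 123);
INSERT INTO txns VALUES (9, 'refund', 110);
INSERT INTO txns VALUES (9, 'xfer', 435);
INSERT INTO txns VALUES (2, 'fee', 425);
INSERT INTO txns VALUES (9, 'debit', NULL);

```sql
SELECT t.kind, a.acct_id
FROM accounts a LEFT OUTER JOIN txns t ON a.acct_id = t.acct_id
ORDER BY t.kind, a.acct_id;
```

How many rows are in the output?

8

LEFT JOIN keeps every row from `accounts`; unmatched rows get NULL for `txns`'s columns.
Matching on a.acct_id = t.acct_id. A NULL in a compared column never satisfies the condition.
Matched pairs: 2; unmatched a rows kept: 6.
Total: 2 matched + 6 padded = 8 rows.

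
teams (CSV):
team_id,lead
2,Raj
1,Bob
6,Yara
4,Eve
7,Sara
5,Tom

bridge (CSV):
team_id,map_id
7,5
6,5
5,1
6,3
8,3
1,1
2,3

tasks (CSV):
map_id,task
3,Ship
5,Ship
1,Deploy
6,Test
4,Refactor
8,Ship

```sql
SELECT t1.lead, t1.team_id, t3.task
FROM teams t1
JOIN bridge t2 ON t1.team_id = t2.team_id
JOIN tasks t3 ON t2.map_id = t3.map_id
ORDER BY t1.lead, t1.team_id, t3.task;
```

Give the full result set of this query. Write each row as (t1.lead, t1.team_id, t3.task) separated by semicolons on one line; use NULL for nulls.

(Bob, 1, Deploy); (Raj, 2, Ship); (Sara, 7, Ship); (Tom, 5, Deploy); (Yara, 6, Ship); (Yara, 6, Ship)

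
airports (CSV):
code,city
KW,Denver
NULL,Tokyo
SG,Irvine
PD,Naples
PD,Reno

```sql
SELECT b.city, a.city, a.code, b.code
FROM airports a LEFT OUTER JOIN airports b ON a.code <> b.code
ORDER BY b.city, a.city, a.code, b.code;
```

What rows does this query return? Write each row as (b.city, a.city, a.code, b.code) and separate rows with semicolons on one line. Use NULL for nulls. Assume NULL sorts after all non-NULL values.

(Denver, Irvine, SG, KW); (Denver, Naples, PD, KW); (Denver, Reno, PD, KW); (Irvine, Denver, KW, SG); (Irvine, Naples, PD, SG); (Irvine, Reno, PD, SG); (Naples, Denver, KW, PD); (Naples, Irvine, SG, PD); (Reno, Denver, KW, PD); (Reno, Irvine, SG, PD); (NULL, Tokyo, NULL, NULL)

LEFT JOIN keeps every row from `airports a`; unmatched rows get NULL for `airports b`'s columns.
Matching on a.code <> b.code. A NULL in a compared column never satisfies the condition.
- a row (code=KW): matches 3 b row(s) → 3 output row(s).
- a row (code=NULL): no match → kept, b columns NULL.
- a row (code=SG): matches 3 b row(s) → 3 output row(s).
- a row (code=PD): matches 2 b row(s) → 2 output row(s).
- a row (code=PD): matches 2 b row(s) → 2 output row(s).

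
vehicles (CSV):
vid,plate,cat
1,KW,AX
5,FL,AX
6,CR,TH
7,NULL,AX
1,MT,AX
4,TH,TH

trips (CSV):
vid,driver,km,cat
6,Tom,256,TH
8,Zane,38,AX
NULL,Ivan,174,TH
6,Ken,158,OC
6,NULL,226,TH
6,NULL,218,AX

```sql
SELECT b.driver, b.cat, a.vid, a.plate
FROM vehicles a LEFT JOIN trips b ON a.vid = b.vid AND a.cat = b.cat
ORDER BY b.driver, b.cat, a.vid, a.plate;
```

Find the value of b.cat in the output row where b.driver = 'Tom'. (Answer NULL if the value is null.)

TH

LEFT JOIN keeps every row from `vehicles`; unmatched rows get NULL for `trips`'s columns.
Matching on a.vid = b.vid AND a.cat = b.cat. A NULL in a compared column never satisfies the condition.
- a[0] vid=1, cat=AX → no match; kept with NULLs on the b side.
- a[1] vid=5, cat=AX → no match; kept with NULLs on the b side.
- a[2] vid=6, cat=TH → 2 match(es) in b → 2 row(s).
- a[3] vid=7, cat=AX → no match; kept with NULLs on the b side.
- a[4] vid=1, cat=AX → no match; kept with NULLs on the b side.
- a[5] vid=4, cat=TH → no match; kept with NULLs on the b side.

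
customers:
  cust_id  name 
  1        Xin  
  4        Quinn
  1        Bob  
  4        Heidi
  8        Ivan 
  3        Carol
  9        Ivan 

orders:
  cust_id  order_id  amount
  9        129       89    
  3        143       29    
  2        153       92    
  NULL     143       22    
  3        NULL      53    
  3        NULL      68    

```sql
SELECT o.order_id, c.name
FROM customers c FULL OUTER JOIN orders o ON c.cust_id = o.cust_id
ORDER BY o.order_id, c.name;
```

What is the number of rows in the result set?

11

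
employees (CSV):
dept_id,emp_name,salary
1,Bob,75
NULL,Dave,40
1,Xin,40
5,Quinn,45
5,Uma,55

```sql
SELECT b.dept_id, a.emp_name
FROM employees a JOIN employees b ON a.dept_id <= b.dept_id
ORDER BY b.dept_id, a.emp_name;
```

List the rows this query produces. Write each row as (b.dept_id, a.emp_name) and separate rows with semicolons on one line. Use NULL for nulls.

INNER JOIN keeps only pairs where the ON condition holds.
Matching on a.dept_id <= b.dept_id. A NULL in a compared column never satisfies the condition.
Matched pairs: 12.

(1, Bob); (1, Bob); (1, Xin); (1, Xin); (5, Bob); (5, Bob); (5, Quinn); (5, Quinn); (5, Uma); (5, Uma); (5, Xin); (5, Xin)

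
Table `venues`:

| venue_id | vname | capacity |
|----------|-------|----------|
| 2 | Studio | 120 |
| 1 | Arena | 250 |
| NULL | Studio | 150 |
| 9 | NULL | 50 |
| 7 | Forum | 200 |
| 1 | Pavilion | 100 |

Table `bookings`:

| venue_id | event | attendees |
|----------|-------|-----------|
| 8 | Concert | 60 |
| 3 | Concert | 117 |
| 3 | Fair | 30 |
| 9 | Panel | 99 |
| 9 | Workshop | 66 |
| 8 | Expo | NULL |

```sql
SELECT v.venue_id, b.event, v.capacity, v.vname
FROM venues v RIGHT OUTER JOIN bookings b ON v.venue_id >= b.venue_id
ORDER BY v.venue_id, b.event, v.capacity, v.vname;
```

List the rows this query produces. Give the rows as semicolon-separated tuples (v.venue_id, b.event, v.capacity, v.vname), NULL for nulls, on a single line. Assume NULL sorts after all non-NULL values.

(7, Concert, 200, Forum); (7, Fair, 200, Forum); (9, Concert, 50, NULL); (9, Concert, 50, NULL); (9, Expo, 50, NULL); (9, Fair, 50, NULL); (9, Panel, 50, NULL); (9, Workshop, 50, NULL)

RIGHT JOIN keeps every row from `bookings`; unmatched rows get NULL for `venues`'s columns.
Matching on v.venue_id >= b.venue_id. A NULL in a compared column never satisfies the condition.
- v row (venue_id=2): no match.
- v row (venue_id=1): no match.
- v row (venue_id=NULL): no match.
- v row (venue_id=9): matches 6 b row(s) → 6 output row(s).
- v row (venue_id=7): matches 2 b row(s) → 2 output row(s).
- v row (venue_id=1): no match.
- every b row matched at least one v row.
After projecting and ordering:
v.venue_id | b.event | v.capacity | v.vname
7 | Concert | 200 | Forum
7 | Fair | 200 | Forum
9 | Concert | 50 | NULL
9 | Concert | 50 | NULL
9 | Expo | 50 | NULL
9 | Fair | 50 | NULL
9 | Panel | 50 | NULL
9 | Workshop | 50 | NULL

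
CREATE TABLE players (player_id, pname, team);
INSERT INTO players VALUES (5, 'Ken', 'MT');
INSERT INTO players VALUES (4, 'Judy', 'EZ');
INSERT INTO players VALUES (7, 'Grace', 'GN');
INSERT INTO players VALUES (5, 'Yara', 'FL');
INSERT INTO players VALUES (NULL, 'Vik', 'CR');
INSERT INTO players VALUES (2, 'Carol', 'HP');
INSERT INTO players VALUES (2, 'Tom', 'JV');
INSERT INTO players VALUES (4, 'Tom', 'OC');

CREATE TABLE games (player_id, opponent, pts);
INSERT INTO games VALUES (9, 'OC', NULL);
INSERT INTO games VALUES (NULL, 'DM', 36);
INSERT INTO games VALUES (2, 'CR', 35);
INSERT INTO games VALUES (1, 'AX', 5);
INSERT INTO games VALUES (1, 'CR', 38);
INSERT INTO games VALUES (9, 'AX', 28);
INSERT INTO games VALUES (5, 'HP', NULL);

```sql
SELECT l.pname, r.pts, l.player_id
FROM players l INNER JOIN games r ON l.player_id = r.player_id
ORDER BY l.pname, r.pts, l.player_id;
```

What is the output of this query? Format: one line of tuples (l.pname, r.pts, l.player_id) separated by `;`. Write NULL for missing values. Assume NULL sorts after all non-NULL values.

INNER JOIN keeps only pairs where the ON condition holds.
Matching on l.player_id = r.player_id. A NULL in a compared column never satisfies the condition.
- l (player_id=5) pairs with 1 row(s) of r.
- l (player_id=4) has no partner → excluded.
- l (player_id=7) has no partner → excluded.
- l (player_id=5) pairs with 1 row(s) of r.
- l (player_id=NULL) has no partner → excluded.
- l (player_id=2) pairs with 1 row(s) of r.
- l (player_id=2) pairs with 1 row(s) of r.
- l (player_id=4) has no partner → excluded.
After projecting and ordering:
l.pname | r.pts | l.player_id
Carol | 35 | 2
Ken | NULL | 5
Tom | 35 | 2
Yara | NULL | 5

(Carol, 35, 2); (Ken, NULL, 5); (Tom, 35, 2); (Yara, NULL, 5)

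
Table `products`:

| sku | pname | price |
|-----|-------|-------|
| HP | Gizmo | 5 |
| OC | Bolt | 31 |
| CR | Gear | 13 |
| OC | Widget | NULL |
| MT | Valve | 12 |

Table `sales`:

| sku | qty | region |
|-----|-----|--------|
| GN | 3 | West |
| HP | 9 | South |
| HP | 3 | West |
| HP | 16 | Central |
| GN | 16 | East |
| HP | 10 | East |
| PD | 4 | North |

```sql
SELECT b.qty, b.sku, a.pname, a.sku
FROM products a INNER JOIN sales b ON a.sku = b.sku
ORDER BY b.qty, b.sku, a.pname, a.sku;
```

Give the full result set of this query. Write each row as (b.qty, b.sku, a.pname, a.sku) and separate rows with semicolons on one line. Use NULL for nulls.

(3, HP, Gizmo, HP); (9, HP, Gizmo, HP); (10, HP, Gizmo, HP); (16, HP, Gizmo, HP)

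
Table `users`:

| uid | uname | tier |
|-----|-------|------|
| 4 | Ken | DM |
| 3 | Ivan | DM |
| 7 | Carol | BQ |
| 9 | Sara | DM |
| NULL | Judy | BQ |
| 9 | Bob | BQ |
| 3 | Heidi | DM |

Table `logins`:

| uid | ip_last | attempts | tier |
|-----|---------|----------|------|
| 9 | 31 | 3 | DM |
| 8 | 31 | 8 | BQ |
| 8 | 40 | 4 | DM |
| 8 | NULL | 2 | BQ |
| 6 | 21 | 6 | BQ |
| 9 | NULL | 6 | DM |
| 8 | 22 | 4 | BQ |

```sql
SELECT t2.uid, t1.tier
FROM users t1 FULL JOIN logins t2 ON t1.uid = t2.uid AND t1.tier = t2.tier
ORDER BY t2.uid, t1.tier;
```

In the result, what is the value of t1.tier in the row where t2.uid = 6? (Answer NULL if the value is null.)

FULL OUTER JOIN keeps every row from both sides; unmatched rows get NULL for the other side's columns.
Matching on t1.uid = t2.uid AND t1.tier = t2.tier. A NULL in a compared column never satisfies the condition.
- t1 (uid=4, tier=DM) has no partner → padded with NULL.
- t1 (uid=3, tier=DM) has no partner → padded with NULL.
- t1 (uid=7, tier=BQ) has no partner → padded with NULL.
- t1 (uid=9, tier=DM) pairs with 2 row(s) of t2.
- t1 (uid=NULL, tier=BQ) has no partner → padded with NULL.
- t1 (uid=9, tier=BQ) has no partner → padded with NULL.
- t1 (uid=3, tier=DM) has no partner → padded with NULL.
- 5 row(s) from t2 found no t1 partner → padded with NULL.

NULL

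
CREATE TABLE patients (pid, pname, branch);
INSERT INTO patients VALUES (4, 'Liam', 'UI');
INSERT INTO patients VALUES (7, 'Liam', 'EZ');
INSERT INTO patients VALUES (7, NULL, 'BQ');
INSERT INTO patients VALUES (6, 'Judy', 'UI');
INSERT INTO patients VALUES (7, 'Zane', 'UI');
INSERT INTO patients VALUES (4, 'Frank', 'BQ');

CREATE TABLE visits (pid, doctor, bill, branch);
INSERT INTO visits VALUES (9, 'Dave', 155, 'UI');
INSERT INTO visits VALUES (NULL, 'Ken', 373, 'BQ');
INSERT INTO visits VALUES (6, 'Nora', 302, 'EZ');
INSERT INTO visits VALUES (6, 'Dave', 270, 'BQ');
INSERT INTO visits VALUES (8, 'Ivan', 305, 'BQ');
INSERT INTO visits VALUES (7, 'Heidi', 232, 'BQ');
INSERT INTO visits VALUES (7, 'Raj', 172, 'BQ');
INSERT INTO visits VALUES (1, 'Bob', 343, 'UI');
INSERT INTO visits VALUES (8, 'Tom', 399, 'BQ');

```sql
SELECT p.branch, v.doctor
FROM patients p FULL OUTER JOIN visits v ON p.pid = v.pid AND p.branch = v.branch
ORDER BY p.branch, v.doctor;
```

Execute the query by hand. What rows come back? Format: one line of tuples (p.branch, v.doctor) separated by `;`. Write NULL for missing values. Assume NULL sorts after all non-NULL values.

(BQ, Heidi); (BQ, Raj); (BQ, NULL); (EZ, NULL); (UI, NULL); (UI, NULL); (UI, NULL); (NULL, Bob); (NULL, Dave); (NULL, Dave); (NULL, Ivan); (NULL, Ken); (NULL, Nora); (NULL, Tom)

FULL OUTER JOIN keeps every row from both sides; unmatched rows get NULL for the other side's columns.
Matching on p.pid = v.pid AND p.branch = v.branch. A NULL in a compared column never satisfies the condition.
Matched pairs: 2; unmatched p rows kept: 5; unmatched v rows kept: 7.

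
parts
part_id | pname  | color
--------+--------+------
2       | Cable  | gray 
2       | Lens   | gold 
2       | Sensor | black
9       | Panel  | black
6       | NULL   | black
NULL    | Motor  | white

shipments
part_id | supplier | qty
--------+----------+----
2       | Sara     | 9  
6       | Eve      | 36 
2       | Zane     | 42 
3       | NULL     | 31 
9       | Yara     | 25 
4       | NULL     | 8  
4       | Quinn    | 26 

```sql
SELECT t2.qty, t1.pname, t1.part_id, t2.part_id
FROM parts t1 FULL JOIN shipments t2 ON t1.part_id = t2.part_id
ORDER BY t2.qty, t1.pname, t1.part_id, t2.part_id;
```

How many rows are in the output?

12

FULL OUTER JOIN keeps every row from both sides; unmatched rows get NULL for the other side's columns.
Matching on t1.part_id = t2.part_id. A NULL in a compared column never satisfies the condition.
Matched pairs: 8; unmatched t1 rows kept: 1; unmatched t2 rows kept: 3.
Total: 8 matched + 4 padded = 12 rows.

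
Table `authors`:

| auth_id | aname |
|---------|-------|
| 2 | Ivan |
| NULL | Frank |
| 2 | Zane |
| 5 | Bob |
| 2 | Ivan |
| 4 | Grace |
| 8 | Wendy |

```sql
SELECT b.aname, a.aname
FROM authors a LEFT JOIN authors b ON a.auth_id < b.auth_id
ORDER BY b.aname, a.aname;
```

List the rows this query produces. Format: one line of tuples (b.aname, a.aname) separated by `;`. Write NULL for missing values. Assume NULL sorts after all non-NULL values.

LEFT JOIN keeps every row from `authors a`; unmatched rows get NULL for `authors b`'s columns.
Matching on a.auth_id < b.auth_id. A NULL in a compared column never satisfies the condition.
Matched pairs: 12; unmatched a rows kept: 2.

(Bob, Grace); (Bob, Ivan); (Bob, Ivan); (Bob, Zane); (Grace, Ivan); (Grace, Ivan); (Grace, Zane); (Wendy, Bob); (Wendy, Grace); (Wendy, Ivan); (Wendy, Ivan); (Wendy, Zane); (NULL, Frank); (NULL, Wendy)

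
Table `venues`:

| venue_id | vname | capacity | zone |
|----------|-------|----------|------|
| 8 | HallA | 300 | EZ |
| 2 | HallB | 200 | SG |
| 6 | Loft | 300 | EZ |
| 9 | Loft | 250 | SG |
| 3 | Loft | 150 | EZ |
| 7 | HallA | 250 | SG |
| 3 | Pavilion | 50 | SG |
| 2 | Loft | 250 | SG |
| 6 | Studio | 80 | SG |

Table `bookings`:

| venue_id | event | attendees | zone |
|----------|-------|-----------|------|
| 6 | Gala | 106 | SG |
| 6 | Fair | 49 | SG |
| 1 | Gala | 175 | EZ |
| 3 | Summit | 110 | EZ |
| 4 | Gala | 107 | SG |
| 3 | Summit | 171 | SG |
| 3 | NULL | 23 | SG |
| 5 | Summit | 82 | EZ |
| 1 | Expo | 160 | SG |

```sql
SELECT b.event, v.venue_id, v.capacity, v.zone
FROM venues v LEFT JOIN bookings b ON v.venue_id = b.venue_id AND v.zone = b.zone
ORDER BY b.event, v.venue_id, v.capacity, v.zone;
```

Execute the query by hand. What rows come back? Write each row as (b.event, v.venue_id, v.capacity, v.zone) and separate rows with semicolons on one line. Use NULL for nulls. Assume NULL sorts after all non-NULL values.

LEFT JOIN keeps every row from `venues`; unmatched rows get NULL for `bookings`'s columns.
Matching on v.venue_id = b.venue_id AND v.zone = b.zone.
- v (venue_id=8, zone=EZ) has no partner → padded with NULL.
- v (venue_id=2, zone=SG) has no partner → padded with NULL.
- v (venue_id=6, zone=EZ) has no partner → padded with NULL.
- v (venue_id=9, zone=SG) has no partner → padded with NULL.
- v (venue_id=3, zone=EZ) pairs with 1 row(s) of b.
- v (venue_id=7, zone=SG) has no partner → padded with NULL.
- v (venue_id=3, zone=SG) pairs with 2 row(s) of b.
- v (venue_id=2, zone=SG) has no partner → padded with NULL.
- v (venue_id=6, zone=SG) pairs with 2 row(s) of b.

(Fair, 6, 80, SG); (Gala, 6, 80, SG); (Summit, 3, 50, SG); (Summit, 3, 150, EZ); (NULL, 2, 200, SG); (NULL, 2, 250, SG); (NULL, 3, 50, SG); (NULL, 6, 300, EZ); (NULL, 7, 250, SG); (NULL, 8, 300, EZ); (NULL, 9, 250, SG)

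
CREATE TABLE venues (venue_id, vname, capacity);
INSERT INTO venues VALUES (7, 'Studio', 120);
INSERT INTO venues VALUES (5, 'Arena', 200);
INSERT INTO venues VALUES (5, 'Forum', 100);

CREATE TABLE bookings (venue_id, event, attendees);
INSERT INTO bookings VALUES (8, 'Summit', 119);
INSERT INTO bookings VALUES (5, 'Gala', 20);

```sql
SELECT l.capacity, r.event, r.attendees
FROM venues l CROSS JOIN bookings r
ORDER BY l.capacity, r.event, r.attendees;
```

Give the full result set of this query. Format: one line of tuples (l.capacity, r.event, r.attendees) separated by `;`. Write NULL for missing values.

(100, Gala, 20); (100, Summit, 119); (120, Gala, 20); (120, Summit, 119); (200, Gala, 20); (200, Summit, 119)

CROSS JOIN pairs every row of `venues` with every row of `bookings`: 3 × 2 = 6 rows.
After projecting and ordering:
l.capacity | r.event | r.attendees
100 | Gala | 20
100 | Summit | 119
120 | Gala | 20
120 | Summit | 119
200 | Gala | 20
200 | Summit | 119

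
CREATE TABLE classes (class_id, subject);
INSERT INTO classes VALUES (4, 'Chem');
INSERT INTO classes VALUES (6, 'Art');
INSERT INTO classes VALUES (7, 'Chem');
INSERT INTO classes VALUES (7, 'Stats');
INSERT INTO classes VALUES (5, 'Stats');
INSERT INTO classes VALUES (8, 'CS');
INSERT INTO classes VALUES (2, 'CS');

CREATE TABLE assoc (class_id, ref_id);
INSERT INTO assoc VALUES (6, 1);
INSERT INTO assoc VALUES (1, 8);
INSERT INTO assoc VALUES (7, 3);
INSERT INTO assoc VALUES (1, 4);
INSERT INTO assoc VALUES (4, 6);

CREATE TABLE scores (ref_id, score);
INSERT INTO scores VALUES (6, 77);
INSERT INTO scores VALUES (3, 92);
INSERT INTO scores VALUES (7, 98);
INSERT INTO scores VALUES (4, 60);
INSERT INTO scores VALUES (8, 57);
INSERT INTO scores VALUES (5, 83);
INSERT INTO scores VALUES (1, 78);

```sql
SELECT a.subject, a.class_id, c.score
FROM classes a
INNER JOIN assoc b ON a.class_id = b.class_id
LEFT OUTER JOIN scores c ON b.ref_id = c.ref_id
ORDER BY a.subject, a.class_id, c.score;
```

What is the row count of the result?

Evaluate left to right. First `classes a INNER JOIN assoc b` on class_id: 4 row(s).
Then LEFT JOIN `scores c` on ref_id: each of those 4 rows is kept; rows whose b.ref_id has no match in c get NULL for c's columns.
Result: 4 row(s).

4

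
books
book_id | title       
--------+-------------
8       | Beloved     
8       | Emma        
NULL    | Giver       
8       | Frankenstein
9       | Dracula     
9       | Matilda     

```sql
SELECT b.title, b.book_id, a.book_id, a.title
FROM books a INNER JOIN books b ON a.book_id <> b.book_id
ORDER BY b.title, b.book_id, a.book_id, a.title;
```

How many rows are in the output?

12

INNER JOIN keeps only pairs where the ON condition holds.
Matching on a.book_id <> b.book_id. A NULL in a compared column never satisfies the condition.
- a row (book_id=8): matches 2 b row(s) → 2 output row(s).
- a row (book_id=8): matches 2 b row(s) → 2 output row(s).
- a row (book_id=NULL): no match → dropped.
- a row (book_id=8): matches 2 b row(s) → 2 output row(s).
- a row (book_id=9): matches 3 b row(s) → 3 output row(s).
- a row (book_id=9): matches 3 b row(s) → 3 output row(s).
Total: 12 rows.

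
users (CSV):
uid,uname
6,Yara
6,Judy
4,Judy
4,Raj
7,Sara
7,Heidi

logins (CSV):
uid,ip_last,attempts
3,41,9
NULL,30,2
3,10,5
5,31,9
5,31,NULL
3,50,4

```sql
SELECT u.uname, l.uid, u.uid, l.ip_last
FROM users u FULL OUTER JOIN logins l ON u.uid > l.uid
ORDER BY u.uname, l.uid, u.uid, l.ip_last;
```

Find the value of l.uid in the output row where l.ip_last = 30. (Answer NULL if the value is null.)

FULL OUTER JOIN keeps every row from both sides; unmatched rows get NULL for the other side's columns.
Matching on u.uid > l.uid. A NULL in a compared column never satisfies the condition.
- u row (uid=6): matches 5 l row(s) → 5 output row(s).
- u row (uid=6): matches 5 l row(s) → 5 output row(s).
- u row (uid=4): matches 3 l row(s) → 3 output row(s).
- u row (uid=4): matches 3 l row(s) → 3 output row(s).
- u row (uid=7): matches 5 l row(s) → 5 output row(s).
- u row (uid=7): matches 5 l row(s) → 5 output row(s).
- 1 l row(s) had no u match → kept, u columns NULL.

NULL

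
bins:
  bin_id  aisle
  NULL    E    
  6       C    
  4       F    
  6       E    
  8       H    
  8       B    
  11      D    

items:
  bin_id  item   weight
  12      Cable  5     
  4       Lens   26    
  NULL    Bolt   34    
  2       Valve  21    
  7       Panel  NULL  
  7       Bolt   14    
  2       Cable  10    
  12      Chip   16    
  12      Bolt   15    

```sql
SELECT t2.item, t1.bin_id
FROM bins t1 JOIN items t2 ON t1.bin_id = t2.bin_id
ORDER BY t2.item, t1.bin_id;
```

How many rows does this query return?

INNER JOIN keeps only pairs where the ON condition holds.
Matching on t1.bin_id = t2.bin_id. A NULL in a compared column never satisfies the condition.
- t1[0] bin_id=NULL → no match; dropped.
- t1[1] bin_id=6 → no match; dropped.
- t1[2] bin_id=4 → 1 match(es) in t2 → 1 row(s).
- t1[3] bin_id=6 → no match; dropped.
- t1[4] bin_id=8 → no match; dropped.
- t1[5] bin_id=8 → no match; dropped.
- t1[6] bin_id=11 → no match; dropped.
Total: 1 rows.

1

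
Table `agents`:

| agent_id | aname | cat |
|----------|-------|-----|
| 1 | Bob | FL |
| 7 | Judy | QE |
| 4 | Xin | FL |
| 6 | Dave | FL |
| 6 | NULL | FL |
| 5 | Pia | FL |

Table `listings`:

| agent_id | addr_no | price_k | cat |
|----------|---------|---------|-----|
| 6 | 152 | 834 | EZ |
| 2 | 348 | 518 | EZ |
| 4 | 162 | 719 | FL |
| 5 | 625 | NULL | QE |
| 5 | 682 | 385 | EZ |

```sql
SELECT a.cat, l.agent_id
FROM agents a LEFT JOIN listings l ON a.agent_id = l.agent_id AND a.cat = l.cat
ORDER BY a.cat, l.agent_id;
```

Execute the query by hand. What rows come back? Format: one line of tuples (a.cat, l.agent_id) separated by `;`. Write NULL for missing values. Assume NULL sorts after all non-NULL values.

LEFT JOIN keeps every row from `agents`; unmatched rows get NULL for `listings`'s columns.
Matching on a.agent_id = l.agent_id AND a.cat = l.cat.
- a row (agent_id=1, cat=FL): no match → kept, l columns NULL.
- a row (agent_id=7, cat=QE): no match → kept, l columns NULL.
- a row (agent_id=4, cat=FL): matches 1 l row(s) → 1 output row(s).
- a row (agent_id=6, cat=FL): no match → kept, l columns NULL.
- a row (agent_id=6, cat=FL): no match → kept, l columns NULL.
- a row (agent_id=5, cat=FL): no match → kept, l columns NULL.
After projecting and ordering:
a.cat | l.agent_id
FL | 4
FL | NULL
FL | NULL
FL | NULL
FL | NULL
QE | NULL

(FL, 4); (FL, NULL); (FL, NULL); (FL, NULL); (FL, NULL); (QE, NULL)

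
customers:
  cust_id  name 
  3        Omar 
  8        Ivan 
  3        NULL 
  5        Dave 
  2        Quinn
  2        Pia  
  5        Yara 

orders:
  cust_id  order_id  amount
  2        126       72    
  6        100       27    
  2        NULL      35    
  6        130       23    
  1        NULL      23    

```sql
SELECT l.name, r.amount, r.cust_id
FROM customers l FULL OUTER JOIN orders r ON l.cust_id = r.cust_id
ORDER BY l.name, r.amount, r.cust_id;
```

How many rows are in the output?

FULL OUTER JOIN keeps every row from both sides; unmatched rows get NULL for the other side's columns.
Matching on l.cust_id = r.cust_id.
- cust_id=3: no r row matches, row kept with r columns NULL.
- cust_id=8: no r row matches, row kept with r columns NULL.
- cust_id=3: no r row matches, row kept with r columns NULL.
- cust_id=5: no r row matches, row kept with r columns NULL.
- cust_id=2: 2 matching r row(s), so 2 row(s) emitted.
- cust_id=2: 2 matching r row(s), so 2 row(s) emitted.
- cust_id=5: no r row matches, row kept with r columns NULL.
- 3 r row(s) had no l match → kept, l columns NULL.
Total: 4 matched + 8 padded = 12 rows.

12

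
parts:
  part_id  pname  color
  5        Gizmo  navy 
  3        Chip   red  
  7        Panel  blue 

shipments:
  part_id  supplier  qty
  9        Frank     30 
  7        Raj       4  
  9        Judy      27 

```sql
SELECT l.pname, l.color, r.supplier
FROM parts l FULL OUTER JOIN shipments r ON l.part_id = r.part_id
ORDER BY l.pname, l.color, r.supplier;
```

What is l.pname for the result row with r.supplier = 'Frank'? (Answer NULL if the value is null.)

NULL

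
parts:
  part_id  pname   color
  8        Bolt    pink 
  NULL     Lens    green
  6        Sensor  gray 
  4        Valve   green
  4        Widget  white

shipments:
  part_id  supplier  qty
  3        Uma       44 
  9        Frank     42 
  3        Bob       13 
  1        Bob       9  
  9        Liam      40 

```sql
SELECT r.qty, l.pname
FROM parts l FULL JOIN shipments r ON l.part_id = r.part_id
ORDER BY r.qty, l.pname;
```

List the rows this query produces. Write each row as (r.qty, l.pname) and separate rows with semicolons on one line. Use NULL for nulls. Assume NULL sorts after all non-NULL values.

(9, NULL); (13, NULL); (40, NULL); (42, NULL); (44, NULL); (NULL, Bolt); (NULL, Lens); (NULL, Sensor); (NULL, Valve); (NULL, Widget)

FULL OUTER JOIN keeps every row from both sides; unmatched rows get NULL for the other side's columns.
Matching on l.part_id = r.part_id. A NULL in a compared column never satisfies the condition.
- l[0] part_id=8 → no match; kept with NULLs on the r side.
- l[1] part_id=NULL → no match; kept with NULLs on the r side.
- l[2] part_id=6 → no match; kept with NULLs on the r side.
- l[3] part_id=4 → no match; kept with NULLs on the r side.
- l[4] part_id=4 → no match; kept with NULLs on the r side.
- plus 5 unmatched r row(s), each kept with NULL l columns.
After projecting and ordering:
r.qty | l.pname
9 | NULL
13 | NULL
40 | NULL
42 | NULL
44 | NULL
NULL | Bolt
NULL | Lens
NULL | Sensor
NULL | Valve
NULL | Widget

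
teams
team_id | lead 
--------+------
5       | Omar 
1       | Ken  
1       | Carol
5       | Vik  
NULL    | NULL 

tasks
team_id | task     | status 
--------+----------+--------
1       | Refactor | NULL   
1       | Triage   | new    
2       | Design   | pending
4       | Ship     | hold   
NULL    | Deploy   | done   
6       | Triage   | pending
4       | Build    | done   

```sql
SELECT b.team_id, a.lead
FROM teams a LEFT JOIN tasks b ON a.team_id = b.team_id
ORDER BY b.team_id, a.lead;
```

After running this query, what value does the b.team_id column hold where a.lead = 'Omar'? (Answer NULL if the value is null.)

NULL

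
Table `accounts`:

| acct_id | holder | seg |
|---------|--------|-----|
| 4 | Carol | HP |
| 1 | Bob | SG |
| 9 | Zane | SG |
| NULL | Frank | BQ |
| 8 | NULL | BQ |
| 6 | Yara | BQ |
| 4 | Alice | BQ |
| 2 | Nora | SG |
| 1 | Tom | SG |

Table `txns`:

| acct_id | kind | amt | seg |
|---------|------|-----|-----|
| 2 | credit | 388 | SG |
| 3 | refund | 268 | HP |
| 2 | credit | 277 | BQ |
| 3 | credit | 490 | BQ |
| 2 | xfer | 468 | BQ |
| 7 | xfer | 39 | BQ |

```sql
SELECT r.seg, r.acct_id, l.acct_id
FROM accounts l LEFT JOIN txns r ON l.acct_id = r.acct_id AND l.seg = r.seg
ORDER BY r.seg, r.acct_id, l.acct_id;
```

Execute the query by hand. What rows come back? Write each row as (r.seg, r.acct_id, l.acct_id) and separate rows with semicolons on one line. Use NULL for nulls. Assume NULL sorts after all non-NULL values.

LEFT JOIN keeps every row from `accounts`; unmatched rows get NULL for `txns`'s columns.
Matching on l.acct_id = r.acct_id AND l.seg = r.seg. A NULL in a compared column never satisfies the condition.
- acct_id=4, seg=HP: no r row matches, row kept with r columns NULL.
- acct_id=1, seg=SG: no r row matches, row kept with r columns NULL.
- acct_id=9, seg=SG: no r row matches, row kept with r columns NULL.
- acct_id=NULL, seg=BQ: no r row matches, row kept with r columns NULL.
- acct_id=8, seg=BQ: no r row matches, row kept with r columns NULL.
- acct_id=6, seg=BQ: no r row matches, row kept with r columns NULL.
- acct_id=4, seg=BQ: no r row matches, row kept with r columns NULL.
- acct_id=2, seg=SG: 1 matching r row(s), so 1 row(s) emitted.
- acct_id=1, seg=SG: no r row matches, row kept with r columns NULL.
After projecting and ordering:
r.seg | r.acct_id | l.acct_id
SG | 2 | 2
NULL | NULL | 1
NULL | NULL | 1
NULL | NULL | 4
NULL | NULL | 4
NULL | NULL | 6
NULL | NULL | 8
NULL | NULL | 9
NULL | NULL | NULL

(SG, 2, 2); (NULL, NULL, 1); (NULL, NULL, 1); (NULL, NULL, 4); (NULL, NULL, 4); (NULL, NULL, 6); (NULL, NULL, 8); (NULL, NULL, 9); (NULL, NULL, NULL)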